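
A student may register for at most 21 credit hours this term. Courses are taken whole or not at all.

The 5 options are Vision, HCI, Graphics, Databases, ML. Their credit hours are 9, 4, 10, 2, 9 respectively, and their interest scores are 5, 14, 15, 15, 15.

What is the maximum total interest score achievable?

Treat it as a binary knapsack problem.
Graphics + Databases + ML: credit hours 10 + 2 + 9 = 21 ≤ 21, interest score 15 + 15 + 15 = 45.
HCI + Databases + ML: credit hours 4 + 2 + 9 = 15 ≤ 21, interest score 14 + 15 + 15 = 44.
Best is Graphics, Databases, and ML with total interest score 45.

45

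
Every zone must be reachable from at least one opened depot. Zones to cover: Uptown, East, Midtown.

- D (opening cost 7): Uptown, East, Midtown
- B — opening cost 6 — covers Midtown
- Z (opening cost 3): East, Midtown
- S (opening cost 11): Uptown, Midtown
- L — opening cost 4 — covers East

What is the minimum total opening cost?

The greedy cost-per-new-zone heuristic would pick Z and D for 10, but a cheaper cover exists.
D alone covers Uptown, East, Midtown — every zone.
Total opening cost: 7.
No cover costs less than 7.

7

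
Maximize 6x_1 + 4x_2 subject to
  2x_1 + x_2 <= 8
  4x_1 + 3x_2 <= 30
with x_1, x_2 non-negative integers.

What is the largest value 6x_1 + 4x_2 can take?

(x_1,x_2)=(0,8): 2·0+1·8=8≤8, 4·0+3·8=24≤30, objective 32.
(x_1,x_2)=(0,7): 2·0+1·7=7≤8, 4·0+3·7=21≤30, objective 28.
Maximum is 32 at (x_1,x_2)=(0,8).

32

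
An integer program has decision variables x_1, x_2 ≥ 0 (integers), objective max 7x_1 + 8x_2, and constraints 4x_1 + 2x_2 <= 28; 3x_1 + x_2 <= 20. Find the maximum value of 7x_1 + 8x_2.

(x_1,x_2)=(0,14) is feasible, giving 112.
(x_1,x_2)=(0,13) is feasible, giving 104.
The best lattice point is (0,14), giving 112.

112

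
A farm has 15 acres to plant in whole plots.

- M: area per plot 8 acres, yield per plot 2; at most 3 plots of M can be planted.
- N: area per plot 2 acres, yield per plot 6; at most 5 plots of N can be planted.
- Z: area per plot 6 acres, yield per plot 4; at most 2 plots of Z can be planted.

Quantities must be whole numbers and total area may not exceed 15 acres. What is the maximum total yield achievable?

30

5×N: area 10 ≤ 15, yield 5·6 = 30.
4×N and 1×Z: area 14 ≤ 15, yield 4·6 + 1·4 = 28.
Best is 30.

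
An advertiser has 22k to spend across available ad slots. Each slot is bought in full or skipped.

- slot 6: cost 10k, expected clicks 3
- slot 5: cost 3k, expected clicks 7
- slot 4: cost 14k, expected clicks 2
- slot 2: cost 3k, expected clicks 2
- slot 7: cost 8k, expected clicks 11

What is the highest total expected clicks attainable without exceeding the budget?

Allowing fractional choices, the relaxed optimum would be about 22.4, but ad slots are indivisible.
slot 5 + slot 7: cost 3 + 8 = 11 ≤ 22, expected clicks 7 + 11 = 18.
slot 5 + slot 2 + slot 7: cost 3 + 3 + 8 = 14 ≤ 22, expected clicks 7 + 2 + 11 = 20.
slot 6 + slot 5 + slot 7: cost 10 + 3 + 8 = 21 ≤ 22, expected clicks 3 + 7 + 11 = 21.
Best is slot 6, slot 5, and slot 7 with total expected clicks 21.

21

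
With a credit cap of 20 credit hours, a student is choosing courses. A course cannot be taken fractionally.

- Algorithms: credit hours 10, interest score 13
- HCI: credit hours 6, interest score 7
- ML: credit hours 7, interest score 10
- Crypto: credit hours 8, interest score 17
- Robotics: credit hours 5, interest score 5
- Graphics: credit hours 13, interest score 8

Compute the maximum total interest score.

ML + Crypto + Robotics: credit hours 7 + 8 + 5 = 20 ≤ 20, interest score 10 + 17 + 5 = 32.
Algorithms + Crypto: credit hours 10 + 8 = 18 ≤ 20, interest score 13 + 17 = 30.
Best is ML, Crypto, and Robotics with total interest score 32.

32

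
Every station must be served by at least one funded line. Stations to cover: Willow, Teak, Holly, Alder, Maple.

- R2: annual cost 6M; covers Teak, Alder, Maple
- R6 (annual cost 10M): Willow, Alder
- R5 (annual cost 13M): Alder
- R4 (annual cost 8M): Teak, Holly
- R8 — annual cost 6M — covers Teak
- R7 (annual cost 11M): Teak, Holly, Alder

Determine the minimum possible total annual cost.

24

Choose R2, R6, and R4: together they cover Willow, Teak, Holly, Alder, Maple — every station.
Total annual cost: 6 + 10 + 8 = 24.
No cover costs less than 24.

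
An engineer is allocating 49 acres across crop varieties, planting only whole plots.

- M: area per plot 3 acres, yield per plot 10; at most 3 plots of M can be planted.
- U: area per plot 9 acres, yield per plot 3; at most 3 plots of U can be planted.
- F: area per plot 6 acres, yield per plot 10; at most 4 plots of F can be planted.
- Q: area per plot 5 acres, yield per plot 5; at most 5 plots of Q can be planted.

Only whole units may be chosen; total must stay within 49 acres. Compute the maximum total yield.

M has the best ratio (10/3); taking only M gives at most 3×10 = 30 (stopped by the supply cap of 3).
Mixing does better — 3×M, 4×F, and 3×Q: area 48 ≤ 49, yield 3·10 + 4·10 + 3·5 = 85.

85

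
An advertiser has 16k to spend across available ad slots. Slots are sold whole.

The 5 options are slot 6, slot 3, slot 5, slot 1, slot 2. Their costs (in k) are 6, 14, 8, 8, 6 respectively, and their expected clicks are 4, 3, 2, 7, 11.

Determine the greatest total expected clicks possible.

18

Take slot 1 and slot 2: cost 8 + 6 = 14 ≤ 16, expected clicks 7 + 11 = 18.
No other feasible combination does better.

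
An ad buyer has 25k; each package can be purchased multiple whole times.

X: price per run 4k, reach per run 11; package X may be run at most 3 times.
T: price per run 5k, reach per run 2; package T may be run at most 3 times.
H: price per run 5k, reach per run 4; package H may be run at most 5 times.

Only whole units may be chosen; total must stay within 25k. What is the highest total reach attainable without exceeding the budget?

41

X has the best ratio (11/4); taking only X gives at most 3×11 = 33 (stopped by the supply cap of 3).
Mixing does better — 3×X and 2×H: price 22 ≤ 25, reach 3·11 + 2·4 = 41.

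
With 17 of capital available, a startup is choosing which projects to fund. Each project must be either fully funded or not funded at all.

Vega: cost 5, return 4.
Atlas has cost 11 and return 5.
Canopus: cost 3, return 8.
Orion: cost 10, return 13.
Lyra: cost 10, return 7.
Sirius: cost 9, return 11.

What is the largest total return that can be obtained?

Canopus + Sirius: cost 3 + 9 = 12 ≤ 17, return 8 + 11 = 19.
Vega + Canopus + Sirius: cost 5 + 3 + 9 = 17 ≤ 17, return 4 + 8 + 11 = 23.
Canopus + Orion: cost 3 + 10 = 13 ≤ 17, return 8 + 13 = 21.
Best is Vega, Canopus, and Sirius with total return 23.

23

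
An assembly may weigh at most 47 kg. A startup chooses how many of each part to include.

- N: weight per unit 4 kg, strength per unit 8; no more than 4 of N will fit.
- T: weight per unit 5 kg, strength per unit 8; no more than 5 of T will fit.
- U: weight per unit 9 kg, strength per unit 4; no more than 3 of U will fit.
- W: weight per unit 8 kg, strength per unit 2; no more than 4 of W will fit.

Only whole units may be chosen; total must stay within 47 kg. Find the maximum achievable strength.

N has the best ratio (8/4); taking only N gives at most 4×8 = 32 (stopped by the supply cap of 4).
Mixing does better — 4×N and 5×T: weight 41 ≤ 47, strength 4·8 + 5·8 = 72.

72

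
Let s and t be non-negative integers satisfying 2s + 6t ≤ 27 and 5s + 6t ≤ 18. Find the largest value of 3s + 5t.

(s,t)=(0,3) is feasible, giving 15.
(s,t)=(1,2) is feasible, giving 13.
The best lattice point is (0,3), giving 15.

15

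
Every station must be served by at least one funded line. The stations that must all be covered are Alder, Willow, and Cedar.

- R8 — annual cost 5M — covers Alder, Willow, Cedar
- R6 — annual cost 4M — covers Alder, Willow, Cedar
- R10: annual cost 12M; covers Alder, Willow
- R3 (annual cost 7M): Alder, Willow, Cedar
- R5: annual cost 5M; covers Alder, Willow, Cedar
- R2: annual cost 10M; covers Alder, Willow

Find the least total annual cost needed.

This is an integer covering problem.
R6 alone covers Alder, Willow, Cedar — every station.
Total annual cost: 4.
No cover costs less than 4.

4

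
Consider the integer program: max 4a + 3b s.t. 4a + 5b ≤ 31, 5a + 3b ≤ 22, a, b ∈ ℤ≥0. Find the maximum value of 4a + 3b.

(a,b)=(2,4): 4·2+5·4=28≤31, 5·2+3·4=22≤22, objective 20.
(a,b)=(1,5): 4·1+5·5=29≤31, 5·1+3·5=20≤22, objective 19.
(a,b)=(0,6): 4·0+5·6=30≤31, 5·0+3·6=18≤22, objective 18.
No feasible integer point exceeds 20.

20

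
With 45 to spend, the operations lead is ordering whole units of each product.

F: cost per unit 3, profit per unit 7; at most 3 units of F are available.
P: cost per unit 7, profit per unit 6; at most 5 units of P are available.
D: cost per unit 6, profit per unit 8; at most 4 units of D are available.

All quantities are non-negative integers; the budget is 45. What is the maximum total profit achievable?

59

2×F, 2×P, and 4×D: cost 44 ≤ 45, profit 2·7 + 2·6 + 4·8 = 58.
3×F, 1×P, and 4×D: cost 40 ≤ 45, profit 3·7 + 1·6 + 4·8 = 59.
Best is 59.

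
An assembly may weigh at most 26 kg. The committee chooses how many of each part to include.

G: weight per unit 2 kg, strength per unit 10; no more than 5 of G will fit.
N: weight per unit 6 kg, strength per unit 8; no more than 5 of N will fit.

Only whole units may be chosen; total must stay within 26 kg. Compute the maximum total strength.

66

This is a bounded integer knapsack.
G has the best ratio (10/2); taking only G gives at most 5×10 = 50 (stopped by the supply cap of 5).
Mixing does better — 5×G and 2×N: weight 22 ≤ 26, strength 5·10 + 2·8 = 66.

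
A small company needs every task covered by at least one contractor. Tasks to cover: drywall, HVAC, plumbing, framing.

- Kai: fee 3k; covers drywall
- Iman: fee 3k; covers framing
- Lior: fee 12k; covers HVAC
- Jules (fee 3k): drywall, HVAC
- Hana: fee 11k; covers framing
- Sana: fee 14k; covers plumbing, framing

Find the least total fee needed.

The greedy cost-per-new-task heuristic would pick Jules, Iman, and Sana for 20, but a cheaper cover exists.
Choose Jules and Sana: together they cover drywall, HVAC, plumbing, framing — every task.
Total fee: 3 + 14 = 17.
No cover costs less than 17.

17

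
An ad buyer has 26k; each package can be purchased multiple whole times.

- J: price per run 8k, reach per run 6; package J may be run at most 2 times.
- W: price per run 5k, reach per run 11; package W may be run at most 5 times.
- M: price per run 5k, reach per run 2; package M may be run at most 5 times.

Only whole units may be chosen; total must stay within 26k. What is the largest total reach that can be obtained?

55

Take 5×W: price 25 ≤ 26, reach 5·11 = 55.
W has the best ratio (11/5) and is taken to its limit of 5; remaining capacity is filled optimally with the others.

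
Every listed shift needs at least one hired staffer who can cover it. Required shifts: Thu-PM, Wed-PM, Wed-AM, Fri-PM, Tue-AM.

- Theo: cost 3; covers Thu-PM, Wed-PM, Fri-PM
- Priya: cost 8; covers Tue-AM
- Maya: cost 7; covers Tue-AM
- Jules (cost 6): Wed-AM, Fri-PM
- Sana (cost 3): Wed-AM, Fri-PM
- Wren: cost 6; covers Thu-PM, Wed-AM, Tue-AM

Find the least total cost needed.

The greedy cost-per-new-shift heuristic would pick Theo, Sana, and Wren for 12, but a cheaper cover exists.
Choose Theo and Wren: together they cover Thu-PM, Wed-PM, Wed-AM, Fri-PM, Tue-AM — every shift.
Total cost: 3 + 6 = 9.
No cover costs less than 9.

9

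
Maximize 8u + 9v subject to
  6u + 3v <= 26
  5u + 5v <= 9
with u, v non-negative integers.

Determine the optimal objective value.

9

Relaxing integrality, the LP optimum is 16.20 at (u,v) = (0, 1.8), which is not an integer point.
(u,v)=(0,1): 6·0+3·1=3≤26, 5·0+5·1=5≤9, objective 9.
(u,v)=(1,0): 6·1+3·0=6≤26, 5·1+5·0=5≤9, objective 8.
(u,v)=(0,0): 6·0+3·0=0≤26, 5·0+5·0=0≤9, objective 0.
The best lattice point is (0,1), giving 9.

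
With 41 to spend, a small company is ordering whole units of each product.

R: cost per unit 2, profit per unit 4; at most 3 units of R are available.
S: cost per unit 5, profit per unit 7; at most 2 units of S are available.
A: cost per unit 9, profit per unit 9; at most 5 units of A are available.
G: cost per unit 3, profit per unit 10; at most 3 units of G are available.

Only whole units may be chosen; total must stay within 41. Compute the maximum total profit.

G has the best ratio (10/3); taking only G gives at most 3×10 = 30 (stopped by the supply cap of 3).
Mixing does better — 2×R, 2×S, 2×A, and 3×G: cost 41 ≤ 41, profit 2·4 + 2·7 + 2·9 + 3·10 = 70.

70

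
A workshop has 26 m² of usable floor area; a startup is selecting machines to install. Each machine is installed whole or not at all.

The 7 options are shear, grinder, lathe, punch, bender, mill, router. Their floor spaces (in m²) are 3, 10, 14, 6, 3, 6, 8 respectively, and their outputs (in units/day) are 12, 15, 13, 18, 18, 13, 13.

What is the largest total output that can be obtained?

74

This is a 0-1 knapsack instance.
shear + punch + bender + mill + router: floor space 3 + 6 + 3 + 6 + 8 = 26 ≤ 26, output 12 + 18 + 18 + 13 + 13 = 74.
grinder + punch + bender + mill: floor space 10 + 6 + 3 + 6 = 25 ≤ 26, output 15 + 18 + 18 + 13 = 64.
Best is shear, punch, bender, mill, and router with total output 74.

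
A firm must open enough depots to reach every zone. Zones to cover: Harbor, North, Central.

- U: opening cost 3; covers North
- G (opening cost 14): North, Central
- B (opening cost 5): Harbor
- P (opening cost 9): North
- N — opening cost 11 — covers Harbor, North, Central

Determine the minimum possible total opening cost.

11

The greedy cost-per-new-zone heuristic would pick U, B, and N for 19, but a cheaper cover exists.
N alone covers Harbor, North, Central — every zone.
Total opening cost: 11.
No cover costs less than 11.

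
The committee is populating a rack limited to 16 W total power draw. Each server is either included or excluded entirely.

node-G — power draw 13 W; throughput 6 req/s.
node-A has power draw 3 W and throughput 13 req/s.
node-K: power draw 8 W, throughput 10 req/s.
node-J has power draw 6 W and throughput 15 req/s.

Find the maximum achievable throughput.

28

node-K + node-J: power draw 8 + 6 = 14 ≤ 16, throughput 10 + 15 = 25.
node-A + node-J: power draw 3 + 6 = 9 ≤ 16, throughput 13 + 15 = 28.
node-A + node-K: power draw 3 + 8 = 11 ≤ 16, throughput 13 + 10 = 23.
Best is node-A and node-J with total throughput 28.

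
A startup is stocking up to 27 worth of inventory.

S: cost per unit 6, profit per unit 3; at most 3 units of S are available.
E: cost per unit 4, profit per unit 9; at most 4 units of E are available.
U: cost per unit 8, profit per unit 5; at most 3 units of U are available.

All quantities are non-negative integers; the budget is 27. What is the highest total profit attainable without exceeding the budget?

4×E and 1×U: cost 24 ≤ 27, profit 4·9 + 1·5 = 41.
1×S and 4×E: cost 22 ≤ 27, profit 1·3 + 4·9 = 39.
Best is 41.

41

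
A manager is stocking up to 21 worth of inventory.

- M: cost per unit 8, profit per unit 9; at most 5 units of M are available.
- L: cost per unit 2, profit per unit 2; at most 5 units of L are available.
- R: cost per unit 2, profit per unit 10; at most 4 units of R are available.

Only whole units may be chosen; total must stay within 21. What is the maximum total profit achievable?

This is a bounded integer knapsack.
1×M, 1×L, and 4×R: cost 18 ≤ 21, profit 1·9 + 1·2 + 4·10 = 51.
1×M, 2×L, and 4×R: cost 20 ≤ 21, profit 1·9 + 2·2 + 4·10 = 53.
Best is 53.

53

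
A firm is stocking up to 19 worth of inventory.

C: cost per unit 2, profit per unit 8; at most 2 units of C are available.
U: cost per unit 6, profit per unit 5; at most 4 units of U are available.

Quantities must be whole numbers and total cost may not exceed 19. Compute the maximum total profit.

2×C and 2×U: cost 16 ≤ 19, profit 2·8 + 2·5 = 26.
2×C and 1×U: cost 10 ≤ 19, profit 2·8 + 1·5 = 21.
Best is 26.

26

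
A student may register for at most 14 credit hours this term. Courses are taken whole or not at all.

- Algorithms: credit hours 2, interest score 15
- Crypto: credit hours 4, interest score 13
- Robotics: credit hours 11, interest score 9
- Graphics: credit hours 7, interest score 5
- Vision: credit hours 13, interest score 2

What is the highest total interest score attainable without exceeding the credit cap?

33

This is a 0-1 knapsack instance.
Algorithms + Robotics: credit hours 2 + 11 = 13 ≤ 14, interest score 15 + 9 = 24.
Algorithms + Crypto + Graphics: credit hours 2 + 4 + 7 = 13 ≤ 14, interest score 15 + 13 + 5 = 33.
Algorithms + Crypto: credit hours 2 + 4 = 6 ≤ 14, interest score 15 + 13 = 28.
Best is Algorithms, Crypto, and Graphics with total interest score 33.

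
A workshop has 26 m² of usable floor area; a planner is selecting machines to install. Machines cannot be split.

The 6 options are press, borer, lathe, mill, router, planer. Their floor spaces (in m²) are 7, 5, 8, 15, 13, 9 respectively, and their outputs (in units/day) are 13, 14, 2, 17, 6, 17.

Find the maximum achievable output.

44

Allowing fractional choices, the relaxed optimum would be about 49.7, but machines are indivisible.
press + borer + planer: floor space 7 + 5 + 9 = 21 ≤ 26, output 13 + 14 + 17 = 44.
mill + planer: floor space 15 + 9 = 24 ≤ 26, output 17 + 17 = 34.
Best is press, borer, and planer with total output 44.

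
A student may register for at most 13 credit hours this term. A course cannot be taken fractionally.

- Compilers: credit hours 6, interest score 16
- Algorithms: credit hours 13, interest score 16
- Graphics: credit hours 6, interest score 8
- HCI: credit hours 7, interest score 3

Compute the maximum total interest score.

24

Allowing fractional choices, the relaxed optimum would be about 25.2, but courses are indivisible.
Compilers + Graphics: credit hours 6 + 6 = 12 ≤ 13, interest score 16 + 8 = 24.
Compilers + HCI: credit hours 6 + 7 = 13 ≤ 13, interest score 16 + 3 = 19.
Compilers: credit hours 6 ≤ 13, interest score 16.
Best is Compilers and Graphics with total interest score 24.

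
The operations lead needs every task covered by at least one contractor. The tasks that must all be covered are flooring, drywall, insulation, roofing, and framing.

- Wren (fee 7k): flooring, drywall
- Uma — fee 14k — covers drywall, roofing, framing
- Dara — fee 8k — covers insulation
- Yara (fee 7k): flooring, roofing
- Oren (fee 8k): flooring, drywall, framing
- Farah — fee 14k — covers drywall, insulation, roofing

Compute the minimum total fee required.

The greedy cost-per-new-task heuristic would pick Oren, Yara, and Dara for 23, but a cheaper cover exists.
Choose Oren and Farah: together they cover flooring, drywall, insulation, roofing, framing — every task.
Total fee: 8 + 14 = 22.
No cover costs less than 22.

22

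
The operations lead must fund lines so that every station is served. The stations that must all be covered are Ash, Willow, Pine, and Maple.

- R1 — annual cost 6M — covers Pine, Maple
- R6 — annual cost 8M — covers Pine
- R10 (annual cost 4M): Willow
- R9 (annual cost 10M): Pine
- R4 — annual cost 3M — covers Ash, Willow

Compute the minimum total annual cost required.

9

Choose R1 and R4: together they cover Ash, Willow, Pine, Maple — every station.
Total annual cost: 6 + 3 = 9.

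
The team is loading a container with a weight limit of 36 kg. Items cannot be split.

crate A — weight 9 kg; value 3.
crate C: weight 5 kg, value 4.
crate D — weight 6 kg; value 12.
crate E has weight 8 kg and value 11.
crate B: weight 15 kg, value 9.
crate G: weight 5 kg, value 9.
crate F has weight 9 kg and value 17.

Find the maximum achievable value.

Take crate C, crate D, crate E, crate G, and crate F: weight 5 + 6 + 8 + 5 + 9 = 33 ≤ 36, value 4 + 12 + 11 + 9 + 17 = 53.
No other feasible combination does better.

53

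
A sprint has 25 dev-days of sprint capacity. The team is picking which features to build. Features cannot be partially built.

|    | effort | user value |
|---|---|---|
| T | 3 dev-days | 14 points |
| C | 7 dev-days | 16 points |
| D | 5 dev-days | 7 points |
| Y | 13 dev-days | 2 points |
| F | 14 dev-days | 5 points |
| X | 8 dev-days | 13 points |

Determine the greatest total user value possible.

Allowing fractional choices, the relaxed optimum would be about 50.7, but features are indivisible.
T + C + X: effort 3 + 7 + 8 = 18 ≤ 25, user value 14 + 16 + 13 = 43.
T + C + D + X: effort 3 + 7 + 5 + 8 = 23 ≤ 25, user value 14 + 16 + 7 + 13 = 50.
Best is T, C, D, and X with total user value 50.

50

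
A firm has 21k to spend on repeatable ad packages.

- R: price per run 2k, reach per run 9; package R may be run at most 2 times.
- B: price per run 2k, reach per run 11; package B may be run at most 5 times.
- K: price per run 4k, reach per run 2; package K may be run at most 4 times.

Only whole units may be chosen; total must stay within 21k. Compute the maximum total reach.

75

B has the best ratio (11/2); taking only B gives at most 5×11 = 55 (stopped by the supply cap of 5).
Mixing does better — 2×R, 5×B, and 1×K: price 18 ≤ 21, reach 2·9 + 5·11 + 1·2 = 75.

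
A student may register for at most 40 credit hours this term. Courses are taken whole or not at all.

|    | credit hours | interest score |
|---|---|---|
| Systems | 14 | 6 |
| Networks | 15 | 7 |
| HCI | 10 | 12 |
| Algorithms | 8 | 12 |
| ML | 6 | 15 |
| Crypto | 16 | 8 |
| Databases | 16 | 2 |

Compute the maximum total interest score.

HCI + Algorithms + ML + Crypto: credit hours 10 + 8 + 6 + 16 = 40 ≤ 40, interest score 12 + 12 + 15 + 8 = 47.
Networks + HCI + Algorithms + ML: credit hours 15 + 10 + 8 + 6 = 39 ≤ 40, interest score 7 + 12 + 12 + 15 = 46.
Best is HCI, Algorithms, ML, and Crypto with total interest score 47.

47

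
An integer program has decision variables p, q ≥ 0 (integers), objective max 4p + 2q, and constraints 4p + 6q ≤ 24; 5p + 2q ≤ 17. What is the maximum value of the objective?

The continuous relaxation peaks at (2.45, 2.36) with value 14.55; rounding to a feasible lattice point costs some objective.
(p,q)=(3,1): 4·3+6·1=18≤24, 5·3+2·1=17≤17, objective 14.
(p,q)=(3,0): 4·3+6·0=12≤24, 5·3+2·0=15≤17, objective 12.
(p,q)=(2,2): 4·2+6·2=20≤24, 5·2+2·2=14≤17, objective 12.
Maximum is 14 at (p,q)=(3,1).

14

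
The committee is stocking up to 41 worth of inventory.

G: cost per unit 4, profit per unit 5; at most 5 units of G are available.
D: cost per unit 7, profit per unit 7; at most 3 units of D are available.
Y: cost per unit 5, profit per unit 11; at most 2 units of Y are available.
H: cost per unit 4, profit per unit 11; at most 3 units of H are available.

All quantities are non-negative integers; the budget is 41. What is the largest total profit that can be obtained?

H has the best ratio (11/4); taking only H gives at most 3×11 = 33 (stopped by the supply cap of 3).
Mixing does better — 3×G, 1×D, 2×Y, and 3×H: cost 41 ≤ 41, profit 3·5 + 1·7 + 2·11 + 3·11 = 77.

77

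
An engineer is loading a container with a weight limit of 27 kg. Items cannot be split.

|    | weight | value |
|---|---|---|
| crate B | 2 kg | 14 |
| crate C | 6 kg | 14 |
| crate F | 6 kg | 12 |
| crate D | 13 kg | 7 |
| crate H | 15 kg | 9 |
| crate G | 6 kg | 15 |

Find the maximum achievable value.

Take crate B, crate C, crate F, and crate G: weight 2 + 6 + 6 + 6 = 20 ≤ 27, value 14 + 14 + 12 + 15 = 55.
No other feasible combination does better.

55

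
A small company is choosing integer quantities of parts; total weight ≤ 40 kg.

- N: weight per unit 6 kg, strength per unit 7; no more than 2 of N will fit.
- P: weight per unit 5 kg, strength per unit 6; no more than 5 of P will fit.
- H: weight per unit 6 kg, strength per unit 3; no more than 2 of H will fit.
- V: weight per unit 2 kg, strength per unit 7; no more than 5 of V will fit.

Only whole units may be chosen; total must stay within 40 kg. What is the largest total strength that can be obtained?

Take 2×N, 3×P, and 5×V: weight 37 ≤ 40, strength 2·7 + 3·6 + 5·7 = 67.
V has the best ratio (7/2) and is taken to its limit of 5; remaining capacity is filled optimally with the others.

67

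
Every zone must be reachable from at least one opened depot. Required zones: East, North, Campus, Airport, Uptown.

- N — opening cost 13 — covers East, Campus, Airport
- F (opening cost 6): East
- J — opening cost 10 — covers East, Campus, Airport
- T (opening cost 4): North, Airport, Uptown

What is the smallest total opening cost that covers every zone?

14

This is a weighted set-cover instance.
Choose J and T: together they cover East, North, Campus, Airport, Uptown — every zone.
Total opening cost: 10 + 4 = 14.
No cover costs less than 14.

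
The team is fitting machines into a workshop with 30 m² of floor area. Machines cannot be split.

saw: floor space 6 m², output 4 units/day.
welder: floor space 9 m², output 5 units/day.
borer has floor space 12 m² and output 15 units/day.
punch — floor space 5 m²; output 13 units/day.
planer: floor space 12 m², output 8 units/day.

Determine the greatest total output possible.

36

This is an integer program with binary decision variables.
Allowing fractional choices, the relaxed optimum would be about 36.7, but machines are indivisible.
borer + punch + planer: floor space 12 + 5 + 12 = 29 ≤ 30, output 15 + 13 + 8 = 36.
welder + borer + punch: floor space 9 + 12 + 5 = 26 ≤ 30, output 5 + 15 + 13 = 33.
Best is borer, punch, and planer with total output 36.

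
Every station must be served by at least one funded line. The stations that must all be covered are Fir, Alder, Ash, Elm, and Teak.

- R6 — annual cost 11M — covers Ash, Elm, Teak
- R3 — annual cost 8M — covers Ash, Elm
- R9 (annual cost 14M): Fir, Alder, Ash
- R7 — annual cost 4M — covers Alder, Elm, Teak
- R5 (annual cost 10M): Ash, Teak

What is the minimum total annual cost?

This is a weighted set-cover instance.
Choose R9 and R7: together they cover Fir, Alder, Ash, Elm, Teak — every station.
Total annual cost: 14 + 4 = 18.
No cover costs less than 18.

18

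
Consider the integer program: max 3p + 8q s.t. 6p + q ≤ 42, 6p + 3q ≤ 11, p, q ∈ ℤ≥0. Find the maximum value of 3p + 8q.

Relaxing integrality, the LP optimum is 29.33 at (p,q) = (0, 3.67), which is not an integer point.
(p,q)=(0,3): 6·0+1·3=3≤42, 6·0+3·3=9≤11, objective 24.
(p,q)=(0,2): 6·0+1·2=2≤42, 6·0+3·2=6≤11, objective 16.
The best lattice point is (0,3), giving 24.

24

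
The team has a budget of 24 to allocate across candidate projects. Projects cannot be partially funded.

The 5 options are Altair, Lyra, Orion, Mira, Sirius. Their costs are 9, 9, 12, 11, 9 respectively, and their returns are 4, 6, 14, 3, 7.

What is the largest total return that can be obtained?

Treat it as a binary knapsack problem.
Altair + Orion: cost 9 + 12 = 21 ≤ 24, return 4 + 14 = 18.
Orion + Sirius: cost 12 + 9 = 21 ≤ 24, return 14 + 7 = 21.
Lyra + Orion: cost 9 + 12 = 21 ≤ 24, return 6 + 14 = 20.
Best is Orion and Sirius with total return 21.

21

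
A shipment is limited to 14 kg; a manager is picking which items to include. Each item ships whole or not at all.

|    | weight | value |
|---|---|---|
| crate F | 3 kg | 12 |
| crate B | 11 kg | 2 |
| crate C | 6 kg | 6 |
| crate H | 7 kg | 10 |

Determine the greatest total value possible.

Treat it as a binary knapsack problem.
crate F + crate H: weight 3 + 7 = 10 ≤ 14, value 12 + 10 = 22.
crate F + crate C: weight 3 + 6 = 9 ≤ 14, value 12 + 6 = 18.
Best is crate F and crate H with total value 22.

22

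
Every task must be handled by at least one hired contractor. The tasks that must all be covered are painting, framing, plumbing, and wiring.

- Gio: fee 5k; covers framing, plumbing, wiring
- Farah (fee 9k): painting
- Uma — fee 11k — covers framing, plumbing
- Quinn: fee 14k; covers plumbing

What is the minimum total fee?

Choose Gio and Farah: together they cover painting, framing, plumbing, wiring — every task.
Total fee: 5 + 9 = 14.

14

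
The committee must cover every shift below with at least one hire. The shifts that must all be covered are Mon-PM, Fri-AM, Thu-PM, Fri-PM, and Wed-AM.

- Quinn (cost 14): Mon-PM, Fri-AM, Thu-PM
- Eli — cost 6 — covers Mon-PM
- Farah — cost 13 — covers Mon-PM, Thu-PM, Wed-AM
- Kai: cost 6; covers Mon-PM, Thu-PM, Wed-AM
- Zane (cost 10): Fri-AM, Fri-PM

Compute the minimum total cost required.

16

Choose Kai and Zane: together they cover Mon-PM, Fri-AM, Thu-PM, Fri-PM, Wed-AM — every shift.
Total cost: 6 + 10 = 16.
No cover costs less than 16.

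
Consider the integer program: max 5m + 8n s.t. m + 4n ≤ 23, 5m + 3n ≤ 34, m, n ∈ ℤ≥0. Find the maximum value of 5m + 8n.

55

Relaxing integrality, the LP optimum is 57.82 at (m,n) = (3.94, 4.76), which is not an integer point.
(m,n)=(3,5): 1·3+4·5=23≤23, 5·3+3·5=30≤34, objective 55.
(m,n)=(4,4): 1·4+4·4=20≤23, 5·4+3·4=32≤34, objective 52.
(m,n)=(2,5): 1·2+4·5=22≤23, 5·2+3·5=25≤34, objective 50.
No feasible integer point exceeds 55.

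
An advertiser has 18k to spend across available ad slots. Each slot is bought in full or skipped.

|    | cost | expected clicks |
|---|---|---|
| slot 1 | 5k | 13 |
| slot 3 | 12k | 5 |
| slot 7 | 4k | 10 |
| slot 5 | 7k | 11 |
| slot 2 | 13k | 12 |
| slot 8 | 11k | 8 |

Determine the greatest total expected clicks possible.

34

Allowing fractional choices, the relaxed optimum would be about 35.8, but ad slots are indivisible.
slot 1 + slot 7 + slot 5: cost 5 + 4 + 7 = 16 ≤ 18, expected clicks 13 + 10 + 11 = 34.
slot 1 + slot 2: cost 5 + 13 = 18 ≤ 18, expected clicks 13 + 12 = 25.
Best is slot 1, slot 7, and slot 5 with total expected clicks 34.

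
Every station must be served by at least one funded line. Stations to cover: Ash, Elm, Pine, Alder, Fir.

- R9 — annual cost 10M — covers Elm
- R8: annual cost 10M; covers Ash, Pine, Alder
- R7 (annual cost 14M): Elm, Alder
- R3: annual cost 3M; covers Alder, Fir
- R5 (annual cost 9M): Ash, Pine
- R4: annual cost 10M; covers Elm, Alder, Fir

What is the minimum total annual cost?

19

The greedy cost-per-new-station heuristic would pick R3, R5, and R9 for 22, but a cheaper cover exists.
Choose R5 and R4: together they cover Ash, Elm, Pine, Alder, Fir — every station.
Total annual cost: 9 + 10 = 19.
No cover costs less than 19.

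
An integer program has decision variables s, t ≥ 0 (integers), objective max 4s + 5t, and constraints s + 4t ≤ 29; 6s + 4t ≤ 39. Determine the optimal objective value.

39

Relaxing integrality, the LP optimum is 41.75 at (s,t) = (2, 6.75), which is not an integer point.
(s,t)=(1,7): 1·1+4·7=29≤29, 6·1+4·7=34≤39, objective 39.
(s,t)=(2,6): 1·2+4·6=26≤29, 6·2+4·6=36≤39, objective 38.
(s,t)=(3,5): 1·3+4·5=23≤29, 6·3+4·5=38≤39, objective 37.
Maximum is 39 at (s,t)=(1,7).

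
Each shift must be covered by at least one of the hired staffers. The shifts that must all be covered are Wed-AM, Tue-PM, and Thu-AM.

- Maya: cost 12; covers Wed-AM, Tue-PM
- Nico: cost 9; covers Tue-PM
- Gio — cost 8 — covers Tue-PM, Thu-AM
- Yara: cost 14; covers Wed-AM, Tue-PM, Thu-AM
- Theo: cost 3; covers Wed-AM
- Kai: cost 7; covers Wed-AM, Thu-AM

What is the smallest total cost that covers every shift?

Choose Gio and Theo: together they cover Wed-AM, Tue-PM, Thu-AM — every shift.
Total cost: 8 + 3 = 11.

11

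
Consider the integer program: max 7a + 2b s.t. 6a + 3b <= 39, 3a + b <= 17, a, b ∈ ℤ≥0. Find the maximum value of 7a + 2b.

39

(a,b)=(5,2): 6·5+3·2=36≤39, 3·5+1·2=17≤17, objective 39.
(a,b)=(5,1): 6·5+3·1=33≤39, 3·5+1·1=16≤17, objective 37.
(a,b)=(5,0): 6·5+3·0=30≤39, 3·5+1·0=15≤17, objective 35.
(a,b)=(4,3): 6·4+3·3=33≤39, 3·4+1·3=15≤17, objective 34.
Maximum is 39 at (a,b)=(5,2).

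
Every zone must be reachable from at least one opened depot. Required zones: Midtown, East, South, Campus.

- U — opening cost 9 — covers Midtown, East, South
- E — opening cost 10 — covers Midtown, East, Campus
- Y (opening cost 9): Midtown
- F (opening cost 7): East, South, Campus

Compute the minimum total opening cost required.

This is a weighted set-cover instance.
Choose U and F: together they cover Midtown, East, South, Campus — every zone.
Total opening cost: 9 + 7 = 16.
No cover costs less than 16.

16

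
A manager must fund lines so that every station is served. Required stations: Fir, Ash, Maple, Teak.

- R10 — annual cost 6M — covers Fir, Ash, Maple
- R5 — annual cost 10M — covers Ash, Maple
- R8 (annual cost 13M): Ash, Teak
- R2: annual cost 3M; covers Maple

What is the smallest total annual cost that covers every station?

Choose R10 and R8: together they cover Fir, Ash, Maple, Teak — every station.
Total annual cost: 6 + 13 = 19.

19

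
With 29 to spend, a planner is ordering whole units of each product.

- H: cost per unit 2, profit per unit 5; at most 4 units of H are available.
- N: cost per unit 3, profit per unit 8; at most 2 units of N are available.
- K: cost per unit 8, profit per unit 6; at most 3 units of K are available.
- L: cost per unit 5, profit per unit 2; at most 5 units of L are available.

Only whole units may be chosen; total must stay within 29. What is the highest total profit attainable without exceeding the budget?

44

This is a bounded integer knapsack.
Take 4×H, 2×N, 1×K, and 1×L: cost 27 ≤ 29, profit 4·5 + 2·8 + 1·6 + 1·2 = 44.
N has the best ratio (8/3) and is taken to its limit of 2; remaining capacity is filled optimally with the others.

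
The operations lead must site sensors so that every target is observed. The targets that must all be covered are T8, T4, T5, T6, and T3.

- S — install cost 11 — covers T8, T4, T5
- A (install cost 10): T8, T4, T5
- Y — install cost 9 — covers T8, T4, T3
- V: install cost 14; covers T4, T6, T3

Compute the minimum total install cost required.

This is an integer covering problem.
The greedy cost-per-new-target heuristic would pick Y, A, and V for 33, but a cheaper cover exists.
Choose A and V: together they cover T8, T4, T5, T6, T3 — every target.
Total install cost: 10 + 14 = 24.
No cover costs less than 24.

24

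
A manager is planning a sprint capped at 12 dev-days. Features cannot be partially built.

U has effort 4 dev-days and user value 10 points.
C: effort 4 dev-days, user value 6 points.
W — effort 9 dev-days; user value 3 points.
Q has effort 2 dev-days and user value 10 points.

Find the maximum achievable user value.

Take U, C, and Q: effort 4 + 4 + 2 = 10 ≤ 12, user value 10 + 6 + 10 = 26.
No other feasible combination does better.

26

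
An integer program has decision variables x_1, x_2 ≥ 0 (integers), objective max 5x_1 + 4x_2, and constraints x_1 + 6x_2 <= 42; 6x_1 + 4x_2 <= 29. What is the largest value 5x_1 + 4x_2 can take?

The continuous relaxation peaks at (0.188, 6.97) with value 28.81; rounding to a feasible lattice point costs some objective.
(x_1,x_2)=(0,7) is feasible, giving 28.
(x_1,x_2)=(1,5) is feasible, giving 25.
(x_1,x_2)=(0,6) is feasible, giving 24.
The best lattice point is (0,7), giving 28.

28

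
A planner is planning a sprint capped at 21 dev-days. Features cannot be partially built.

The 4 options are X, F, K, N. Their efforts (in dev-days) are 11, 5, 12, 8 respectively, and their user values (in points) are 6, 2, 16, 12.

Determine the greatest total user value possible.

Allowing fractional choices, the relaxed optimum would be about 28.5, but features are indivisible.
X + N: effort 11 + 8 = 19 ≤ 21, user value 6 + 12 = 18.
F + K: effort 5 + 12 = 17 ≤ 21, user value 2 + 16 = 18.
K + N: effort 12 + 8 = 20 ≤ 21, user value 16 + 12 = 28.
Best is K and N with total user value 28.

28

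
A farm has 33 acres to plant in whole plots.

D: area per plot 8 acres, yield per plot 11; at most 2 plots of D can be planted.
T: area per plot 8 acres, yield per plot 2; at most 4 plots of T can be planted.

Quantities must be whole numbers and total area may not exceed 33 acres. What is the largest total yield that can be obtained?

D has the best ratio (11/8); taking only D gives at most 2×11 = 22 (stopped by the supply cap of 2).
Mixing does better — 2×D and 2×T: area 32 ≤ 33, yield 2·11 + 2·2 = 26.

26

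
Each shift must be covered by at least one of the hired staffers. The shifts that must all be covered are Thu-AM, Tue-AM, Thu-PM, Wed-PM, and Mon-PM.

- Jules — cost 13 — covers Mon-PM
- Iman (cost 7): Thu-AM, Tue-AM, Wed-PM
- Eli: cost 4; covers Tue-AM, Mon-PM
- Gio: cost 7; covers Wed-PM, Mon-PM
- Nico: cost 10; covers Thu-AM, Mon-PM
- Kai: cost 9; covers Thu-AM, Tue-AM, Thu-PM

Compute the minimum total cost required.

16

Choose Gio and Kai: together they cover Thu-AM, Tue-AM, Thu-PM, Wed-PM, Mon-PM — every shift.
Total cost: 7 + 9 = 16.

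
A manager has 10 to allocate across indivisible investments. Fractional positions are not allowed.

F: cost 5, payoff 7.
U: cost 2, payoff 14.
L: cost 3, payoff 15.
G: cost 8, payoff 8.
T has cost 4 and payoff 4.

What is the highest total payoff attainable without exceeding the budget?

U + L: cost 2 + 3 = 5 ≤ 10, payoff 14 + 15 = 29.
F + U + L: cost 5 + 2 + 3 = 10 ≤ 10, payoff 7 + 14 + 15 = 36.
U + L + T: cost 2 + 3 + 4 = 9 ≤ 10, payoff 14 + 15 + 4 = 33.
Best is F, U, and L with total payoff 36.

36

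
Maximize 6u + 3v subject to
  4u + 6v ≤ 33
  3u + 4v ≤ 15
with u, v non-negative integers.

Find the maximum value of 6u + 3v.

(u,v)=(5,0) is feasible, giving 30.
(u,v)=(4,0) is feasible, giving 24.
The best lattice point is (5,0), giving 30.

30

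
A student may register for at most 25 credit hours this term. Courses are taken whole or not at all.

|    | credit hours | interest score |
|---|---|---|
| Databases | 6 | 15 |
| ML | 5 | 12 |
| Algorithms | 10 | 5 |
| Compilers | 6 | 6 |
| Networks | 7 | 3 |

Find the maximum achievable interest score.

Databases + ML + Compilers: credit hours 6 + 5 + 6 = 17 ≤ 25, interest score 15 + 12 + 6 = 33.
Databases + ML + Compilers + Networks: credit hours 6 + 5 + 6 + 7 = 24 ≤ 25, interest score 15 + 12 + 6 + 3 = 36.
Best is Databases, ML, Compilers, and Networks with total interest score 36.

36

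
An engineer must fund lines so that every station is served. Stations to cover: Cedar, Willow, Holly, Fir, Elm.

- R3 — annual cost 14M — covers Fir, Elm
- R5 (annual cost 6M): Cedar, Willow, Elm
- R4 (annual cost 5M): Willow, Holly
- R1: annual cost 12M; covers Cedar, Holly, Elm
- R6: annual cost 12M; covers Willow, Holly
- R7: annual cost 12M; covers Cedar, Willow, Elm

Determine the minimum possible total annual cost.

25

Choose R3, R5, and R4: together they cover Cedar, Willow, Holly, Fir, Elm — every station.
Total annual cost: 14 + 6 + 5 = 25.
No cover costs less than 25.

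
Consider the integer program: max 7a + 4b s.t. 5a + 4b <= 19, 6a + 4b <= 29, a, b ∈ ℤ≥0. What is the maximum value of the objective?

25

The continuous relaxation peaks at (3.8, 0) with value 26.60; rounding to a feasible lattice point costs some objective.
(a,b)=(3,1): 5·3+4·1=19≤19, 6·3+4·1=22≤29, objective 25.
(a,b)=(2,2): 5·2+4·2=18≤19, 6·2+4·2=20≤29, objective 22.
(a,b)=(3,0): 5·3+4·0=15≤19, 6·3+4·0=18≤29, objective 21.
(a,b)=(2,1): 5·2+4·1=14≤19, 6·2+4·1=16≤29, objective 18.
No feasible integer point exceeds 25.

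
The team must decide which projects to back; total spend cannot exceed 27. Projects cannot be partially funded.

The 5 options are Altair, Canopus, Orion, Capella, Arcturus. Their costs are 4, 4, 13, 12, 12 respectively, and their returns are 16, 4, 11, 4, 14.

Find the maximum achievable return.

Allowing fractional choices, the relaxed optimum would be about 39.9, but projects are indivisible.
Altair + Arcturus: cost 4 + 12 = 16 ≤ 27, return 16 + 14 = 30.
Altair + Canopus + Orion: cost 4 + 4 + 13 = 21 ≤ 27, return 16 + 4 + 11 = 31.
Altair + Canopus + Arcturus: cost 4 + 4 + 12 = 20 ≤ 27, return 16 + 4 + 14 = 34.
Best is Altair, Canopus, and Arcturus with total return 34.

34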